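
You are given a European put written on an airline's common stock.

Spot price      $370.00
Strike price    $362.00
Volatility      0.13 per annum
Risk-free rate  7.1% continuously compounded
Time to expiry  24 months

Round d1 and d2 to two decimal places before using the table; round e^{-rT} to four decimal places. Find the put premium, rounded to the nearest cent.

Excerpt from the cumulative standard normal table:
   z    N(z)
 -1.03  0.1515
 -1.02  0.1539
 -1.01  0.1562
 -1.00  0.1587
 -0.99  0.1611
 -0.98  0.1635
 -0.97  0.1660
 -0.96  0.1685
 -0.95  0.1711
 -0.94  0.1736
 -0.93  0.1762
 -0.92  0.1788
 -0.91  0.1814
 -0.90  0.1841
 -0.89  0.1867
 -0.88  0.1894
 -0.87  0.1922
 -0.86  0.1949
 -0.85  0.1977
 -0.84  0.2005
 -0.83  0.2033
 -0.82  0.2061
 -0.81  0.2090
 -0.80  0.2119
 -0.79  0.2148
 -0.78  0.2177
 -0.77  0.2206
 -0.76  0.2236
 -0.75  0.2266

$6.06

T = 2;  σ√T = 0.1838
d₁ = [ln(370/362) + (0.071 + 0.13²/2)·2] / 0.1838 = [0.0219 + 0.1589] / 0.1838 = 0.9832 → 0.98
d₂ = d₁ − σ√T = 0.9832 − 0.1838 = 0.7994 → 0.80
e^(−rT) = e^(−0.071·2) = 0.8676
N(−d₂) = N(-0.80) = 0.2119;  N(−d₁) = N(-0.98) = 0.1635
P = 362·0.8676·0.2119 − 370·0.1635 = 66.5517 − 60.4950 = 6.0567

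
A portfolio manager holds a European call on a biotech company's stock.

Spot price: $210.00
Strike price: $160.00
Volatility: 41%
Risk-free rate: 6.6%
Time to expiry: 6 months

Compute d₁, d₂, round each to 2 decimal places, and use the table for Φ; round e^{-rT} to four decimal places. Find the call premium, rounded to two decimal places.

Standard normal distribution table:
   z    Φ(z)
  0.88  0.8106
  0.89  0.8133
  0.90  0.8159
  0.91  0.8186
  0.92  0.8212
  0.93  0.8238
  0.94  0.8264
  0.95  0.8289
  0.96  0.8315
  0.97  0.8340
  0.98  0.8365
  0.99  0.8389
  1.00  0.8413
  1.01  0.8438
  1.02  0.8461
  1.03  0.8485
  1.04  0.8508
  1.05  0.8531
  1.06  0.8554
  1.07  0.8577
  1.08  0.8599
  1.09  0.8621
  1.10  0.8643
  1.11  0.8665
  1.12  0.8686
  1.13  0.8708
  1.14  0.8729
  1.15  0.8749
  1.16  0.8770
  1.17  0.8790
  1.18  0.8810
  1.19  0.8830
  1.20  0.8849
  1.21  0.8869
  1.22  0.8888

$59.11

σ√T = 0.41 × 0.7071 = 0.2899
ln(S/K) + (r + σ²/2)T = ln(210/160) + (0.066 + 0.41²/2)·0.5 = 0.2719 + 0.0750 = 0.3470
d₁ = 0.3470 / 0.2899 = 1.1968 ⇒ 1.20
d₂ = d₁ − σ√T = 1.1968 − 0.2899 = 0.9069 ⇒ 0.91
exp(−rT) = exp(−0.066·0.5) = 0.9675
N(d₁) = N(1.20) = 0.8849;  N(d₂) = N(0.91) = 0.8186
C = 210·0.8849 − 160·0.9675·0.8186 = 185.8290 − 126.7193 = 59.1097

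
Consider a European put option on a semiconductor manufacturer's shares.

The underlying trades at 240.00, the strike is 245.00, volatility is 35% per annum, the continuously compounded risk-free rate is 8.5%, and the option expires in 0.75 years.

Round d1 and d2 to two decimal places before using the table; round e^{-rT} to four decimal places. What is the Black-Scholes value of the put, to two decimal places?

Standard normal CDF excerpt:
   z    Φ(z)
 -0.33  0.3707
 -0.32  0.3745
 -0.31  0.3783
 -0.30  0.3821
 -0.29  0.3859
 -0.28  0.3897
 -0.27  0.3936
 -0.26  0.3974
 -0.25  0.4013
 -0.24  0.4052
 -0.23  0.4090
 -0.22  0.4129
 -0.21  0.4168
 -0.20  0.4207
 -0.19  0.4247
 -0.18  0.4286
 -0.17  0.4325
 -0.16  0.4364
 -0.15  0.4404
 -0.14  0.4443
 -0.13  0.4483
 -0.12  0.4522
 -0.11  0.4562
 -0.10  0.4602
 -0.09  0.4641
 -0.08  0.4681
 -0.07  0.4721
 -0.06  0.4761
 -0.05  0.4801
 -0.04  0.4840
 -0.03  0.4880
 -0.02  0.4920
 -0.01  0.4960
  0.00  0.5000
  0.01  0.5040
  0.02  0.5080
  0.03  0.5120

23.23

σ√T = 0.35·√0.75 = 0.3031
d₁ = [ln(240/245) + (0.085 + 0.35²/2)·0.75] / 0.3031 = [-0.0206 + 0.1097] / 0.3031 = 0.2938 which rounds to 0.29
d₂ = d₁ − σ√T = 0.2938 − 0.3031 = -0.0093 which rounds to -0.01
e^(−rT) = e^(−0.085·0.75) = 0.9382
N(−d₂) = N(0.01) = 0.5040;  N(−d₁) = N(-0.29) = 0.3859
P = 245·0.9382·0.5040 − 240·0.3859 = 115.8489 − 92.6160 = 23.2329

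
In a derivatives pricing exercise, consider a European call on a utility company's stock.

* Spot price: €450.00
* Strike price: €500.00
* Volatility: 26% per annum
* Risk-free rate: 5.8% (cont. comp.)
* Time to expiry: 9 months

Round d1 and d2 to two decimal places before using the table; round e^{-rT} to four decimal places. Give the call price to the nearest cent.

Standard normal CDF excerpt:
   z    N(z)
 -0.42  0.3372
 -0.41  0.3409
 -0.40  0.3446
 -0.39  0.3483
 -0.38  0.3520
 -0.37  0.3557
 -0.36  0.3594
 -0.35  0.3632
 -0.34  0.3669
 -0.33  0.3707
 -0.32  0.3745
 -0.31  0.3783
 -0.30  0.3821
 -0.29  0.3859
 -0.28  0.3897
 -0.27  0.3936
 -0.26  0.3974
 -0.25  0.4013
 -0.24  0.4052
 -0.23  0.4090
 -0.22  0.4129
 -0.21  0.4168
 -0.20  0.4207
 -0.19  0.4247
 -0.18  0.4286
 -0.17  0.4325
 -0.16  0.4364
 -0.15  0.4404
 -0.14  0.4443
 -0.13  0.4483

€29.65

σ√T = 0.26 × 0.8660 = 0.2252
d₁ = [ln(450/500) + (0.058 + 0.26²/2)·0.75] / 0.2252 = [-0.1054 + 0.0689] / 0.2252 = -0.1621 → -0.16
d₂ = d₁ − σ√T = -0.1621 − 0.2252 = -0.3873 → -0.39
exp(−rT) = exp(−0.058·0.75) = 0.9574
N(d₁) = N(-0.16) = 0.4364;  N(d₂) = N(-0.39) = 0.3483
C = 450·0.4364 − 500·0.9574·0.3483 = 196.3800 − 166.7312 = 29.6488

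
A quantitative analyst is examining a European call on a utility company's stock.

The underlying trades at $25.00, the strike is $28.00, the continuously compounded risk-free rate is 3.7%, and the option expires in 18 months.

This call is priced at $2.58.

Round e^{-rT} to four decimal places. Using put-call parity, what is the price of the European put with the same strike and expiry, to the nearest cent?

$4.07

e^(−rT) = e^(−0.037·1.5) = 0.9460
Put-call parity: C − P = S − K·e^(−rT) = 25 − 28·0.9460 = 25 − 26.4880 = -1.4880
P = C − (C − P) = 2.58 − (-1.4880) = 4.0680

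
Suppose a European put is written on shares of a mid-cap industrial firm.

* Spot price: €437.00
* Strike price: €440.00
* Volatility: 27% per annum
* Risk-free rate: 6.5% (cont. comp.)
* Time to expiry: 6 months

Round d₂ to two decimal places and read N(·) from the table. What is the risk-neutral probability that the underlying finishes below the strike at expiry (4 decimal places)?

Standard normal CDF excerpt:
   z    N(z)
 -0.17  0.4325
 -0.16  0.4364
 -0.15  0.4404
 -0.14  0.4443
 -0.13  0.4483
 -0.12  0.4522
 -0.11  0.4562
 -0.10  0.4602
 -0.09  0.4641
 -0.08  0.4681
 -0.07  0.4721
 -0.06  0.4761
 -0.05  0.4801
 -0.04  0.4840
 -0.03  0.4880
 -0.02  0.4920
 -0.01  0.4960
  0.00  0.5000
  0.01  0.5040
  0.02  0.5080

0.4840

σ√T = 0.27·√0.5 = 0.1909
d₁ = [ln(437/440) + (0.065 + ½·0.27²)·0.5] / (σ√T) = (-0.0068 + 0.0507) / 0.1909 = 0.2299 ≈ 0.23
d₂ = 0.2299 − 0.1909 = 0.0389 ≈ 0.04
Risk-neutral Pr[S_T < K] = N(−d₂) = N(-0.04) = 0.4840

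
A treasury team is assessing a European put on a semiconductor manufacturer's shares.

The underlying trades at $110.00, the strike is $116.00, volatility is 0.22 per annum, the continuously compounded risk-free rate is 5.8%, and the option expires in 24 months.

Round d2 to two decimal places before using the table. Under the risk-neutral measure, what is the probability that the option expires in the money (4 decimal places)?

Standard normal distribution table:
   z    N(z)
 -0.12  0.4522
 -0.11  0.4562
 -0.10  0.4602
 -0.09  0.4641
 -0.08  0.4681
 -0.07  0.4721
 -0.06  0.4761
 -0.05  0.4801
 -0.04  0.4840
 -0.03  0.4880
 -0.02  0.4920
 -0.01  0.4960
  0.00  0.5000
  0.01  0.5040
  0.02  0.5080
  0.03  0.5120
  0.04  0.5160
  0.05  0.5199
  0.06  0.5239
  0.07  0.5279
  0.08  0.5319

0.4801

σ√T = 0.22·√2 = 0.3111
d₁ = [ln(110/116) + (0.058 + 0.22²/2)·2] / 0.3111 = [-0.0531 + 0.1644] / 0.3111 = 0.3577 → 0.36
d₂ = d₁ − σ√T = 0.3577 − 0.3111 = 0.0466 → 0.05
Risk-neutral Pr[S_T < K] = N(−d₂) = N(-0.05) = 0.4801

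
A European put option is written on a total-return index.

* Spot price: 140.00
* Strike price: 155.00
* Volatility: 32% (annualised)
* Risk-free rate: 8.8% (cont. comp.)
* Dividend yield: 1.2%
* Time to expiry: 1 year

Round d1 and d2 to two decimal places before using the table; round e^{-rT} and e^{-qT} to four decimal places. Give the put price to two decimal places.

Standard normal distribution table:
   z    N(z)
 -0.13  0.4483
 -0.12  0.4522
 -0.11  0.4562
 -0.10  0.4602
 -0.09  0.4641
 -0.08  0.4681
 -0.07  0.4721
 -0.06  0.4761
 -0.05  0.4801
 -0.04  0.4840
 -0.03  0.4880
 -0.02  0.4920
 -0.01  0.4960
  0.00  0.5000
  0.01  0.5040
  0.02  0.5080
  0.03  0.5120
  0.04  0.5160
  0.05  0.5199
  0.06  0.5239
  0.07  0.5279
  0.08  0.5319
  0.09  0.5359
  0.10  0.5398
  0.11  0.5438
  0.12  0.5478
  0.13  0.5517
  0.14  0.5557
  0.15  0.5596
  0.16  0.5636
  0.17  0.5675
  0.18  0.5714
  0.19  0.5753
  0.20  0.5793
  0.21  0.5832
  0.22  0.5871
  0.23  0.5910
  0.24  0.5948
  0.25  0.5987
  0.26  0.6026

σ√T = 0.32·√1 = 0.3200
ln(S/K) + (r − q + σ²/2)T = ln(140/155) + (0.088 − 0.012 + 0.32²/2)·1 = -0.1018 + 0.1272 = 0.0254
d₁ = 0.0254 / 0.3200 = 0.0794 → 0.08
d₂ = d₁ − σ√T = 0.0794 − 0.3200 = -0.2406 → -0.24
e^(−qT) = e^(−0.012·1) = 0.9881;  e^(−rT) = e^(−0.088·1) = 0.9158
N(−d₂) = N(0.24) = 0.5948;  N(−d₁) = N(-0.08) = 0.4681
P = 155·0.9158·0.5948 − 140·0.9881·0.4681 = 84.4313 − 64.7541 = 19.6771

19.68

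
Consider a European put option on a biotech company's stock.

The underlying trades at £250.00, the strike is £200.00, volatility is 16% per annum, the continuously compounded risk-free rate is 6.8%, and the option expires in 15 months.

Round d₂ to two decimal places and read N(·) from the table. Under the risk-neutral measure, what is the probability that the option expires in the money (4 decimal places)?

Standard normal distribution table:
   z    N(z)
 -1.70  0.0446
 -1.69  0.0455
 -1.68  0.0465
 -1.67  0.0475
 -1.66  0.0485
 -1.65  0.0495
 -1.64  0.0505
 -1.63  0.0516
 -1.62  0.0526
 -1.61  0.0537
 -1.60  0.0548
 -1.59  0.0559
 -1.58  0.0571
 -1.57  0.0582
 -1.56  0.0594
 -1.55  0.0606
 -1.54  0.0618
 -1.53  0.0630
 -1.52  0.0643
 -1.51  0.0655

σ√T = 0.16 × 1.1180 = 0.1789
d₁ = [ln(250/200) + (0.068 + ½·0.16²)·1.25] / (σ√T) = (0.2231 + 0.1010) / 0.1789 = 1.8120 which rounds to 1.81
d₂ = 1.8120 − 0.1789 = 1.6331 which rounds to 1.63
Pr(exercise) under Q = N(−d₂) = N(-1.63) = 0.0516

0.0516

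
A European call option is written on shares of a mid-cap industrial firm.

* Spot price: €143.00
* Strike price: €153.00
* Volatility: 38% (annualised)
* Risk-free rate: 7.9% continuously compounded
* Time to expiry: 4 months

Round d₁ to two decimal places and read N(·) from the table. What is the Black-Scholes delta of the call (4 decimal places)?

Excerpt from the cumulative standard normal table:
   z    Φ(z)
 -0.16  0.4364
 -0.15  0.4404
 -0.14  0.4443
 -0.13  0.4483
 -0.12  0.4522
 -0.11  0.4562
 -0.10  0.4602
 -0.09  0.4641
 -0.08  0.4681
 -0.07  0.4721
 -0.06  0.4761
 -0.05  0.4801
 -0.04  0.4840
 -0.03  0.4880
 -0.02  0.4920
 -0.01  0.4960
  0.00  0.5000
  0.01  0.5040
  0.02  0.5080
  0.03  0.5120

σ√T = 0.38·√0.3333 = 0.2194
d₁ = [ln(143/153) + (0.079 + ½·0.38²)·0.3333] / (σ√T) = (-0.0676 + 0.0504) / 0.2194 = -0.0784 → -0.08
N(d₁) = N(-0.08) = 0.4681
Δ_call = N(d₁) = 0.4681

0.4681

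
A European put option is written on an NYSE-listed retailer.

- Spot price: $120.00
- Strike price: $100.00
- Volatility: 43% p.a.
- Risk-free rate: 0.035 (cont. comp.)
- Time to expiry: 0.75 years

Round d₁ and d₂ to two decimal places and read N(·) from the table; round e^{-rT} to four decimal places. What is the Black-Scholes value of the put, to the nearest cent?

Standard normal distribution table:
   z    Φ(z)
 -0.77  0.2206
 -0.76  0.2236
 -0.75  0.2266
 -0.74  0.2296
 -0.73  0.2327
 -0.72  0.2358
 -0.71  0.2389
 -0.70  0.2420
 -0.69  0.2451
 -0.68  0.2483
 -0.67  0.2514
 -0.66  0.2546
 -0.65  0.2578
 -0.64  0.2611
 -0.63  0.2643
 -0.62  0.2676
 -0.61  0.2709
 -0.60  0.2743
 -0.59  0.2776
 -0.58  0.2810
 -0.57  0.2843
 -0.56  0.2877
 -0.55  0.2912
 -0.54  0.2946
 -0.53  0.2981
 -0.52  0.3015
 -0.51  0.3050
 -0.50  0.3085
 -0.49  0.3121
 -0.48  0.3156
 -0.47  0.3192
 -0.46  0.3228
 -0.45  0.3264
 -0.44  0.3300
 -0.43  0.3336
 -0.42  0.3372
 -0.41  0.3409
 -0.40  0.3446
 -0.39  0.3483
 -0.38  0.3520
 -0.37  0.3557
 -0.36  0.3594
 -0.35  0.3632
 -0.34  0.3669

T = 0.75;  σ√T = 0.3724
d₁ = [ln(120/100) + (0.035 + 0.43²/2)·0.75] / 0.3724 = [0.1823 + 0.0956] / 0.3724 = 0.7463 ⇒ 0.75
d₂ = d₁ − σ√T = 0.7463 − 0.3724 = 0.3739 ⇒ 0.37
e^(−rT) = e^(−0.035·0.75) = 0.9741
N(−d₂) = N(-0.37) = 0.3557;  N(−d₁) = N(-0.75) = 0.2266
P = 100·0.9741·0.3557 − 120·0.2266 = 34.6487 − 27.1920 = 7.4567

$7.46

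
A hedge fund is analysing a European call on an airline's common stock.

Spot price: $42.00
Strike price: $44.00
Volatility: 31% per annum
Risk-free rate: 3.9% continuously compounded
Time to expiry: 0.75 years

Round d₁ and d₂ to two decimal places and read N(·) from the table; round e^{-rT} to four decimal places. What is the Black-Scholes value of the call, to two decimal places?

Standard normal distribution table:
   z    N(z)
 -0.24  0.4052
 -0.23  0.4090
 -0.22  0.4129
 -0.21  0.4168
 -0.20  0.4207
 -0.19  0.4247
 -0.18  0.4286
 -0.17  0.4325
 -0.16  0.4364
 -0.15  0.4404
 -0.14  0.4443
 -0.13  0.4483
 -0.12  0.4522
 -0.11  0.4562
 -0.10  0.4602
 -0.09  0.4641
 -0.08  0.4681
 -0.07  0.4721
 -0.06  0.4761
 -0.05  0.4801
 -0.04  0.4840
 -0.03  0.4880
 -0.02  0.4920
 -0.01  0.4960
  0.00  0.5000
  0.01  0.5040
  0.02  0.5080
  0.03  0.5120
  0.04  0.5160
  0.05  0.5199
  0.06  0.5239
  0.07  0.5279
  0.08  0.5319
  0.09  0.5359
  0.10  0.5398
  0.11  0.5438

$4.19

σ√T = 0.31·√0.75 = 0.2685
d₁ = [ln(42/44) + (0.039 + ½·0.31²)·0.75] / (σ√T) = (-0.0465 + 0.0653) / 0.2685 = 0.0699 which rounds to 0.07
d₂ = 0.0699 − 0.2685 = -0.1986 which rounds to -0.20
exp(−rT) = exp(−0.039·0.75) = 0.9712
N(d₁) = N(0.07) = 0.5279;  N(d₂) = N(-0.20) = 0.4207
C = 42·0.5279 − 44·0.9712·0.4207 = 22.1718 − 17.9777 = 4.1941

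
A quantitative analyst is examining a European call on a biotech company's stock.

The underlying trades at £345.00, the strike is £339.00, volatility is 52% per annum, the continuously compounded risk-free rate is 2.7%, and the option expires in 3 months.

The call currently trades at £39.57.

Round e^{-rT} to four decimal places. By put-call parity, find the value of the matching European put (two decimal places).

e^(−rT) = e^(−0.027·0.25) = 0.9933
Put-call parity: C − P = S − K·e^(−rT) = 345 − 339·0.9933 = 345 − 336.7287 = 8.2713
P = C − (C − P) = 39.57 − (8.2713) = 31.2987

£31.30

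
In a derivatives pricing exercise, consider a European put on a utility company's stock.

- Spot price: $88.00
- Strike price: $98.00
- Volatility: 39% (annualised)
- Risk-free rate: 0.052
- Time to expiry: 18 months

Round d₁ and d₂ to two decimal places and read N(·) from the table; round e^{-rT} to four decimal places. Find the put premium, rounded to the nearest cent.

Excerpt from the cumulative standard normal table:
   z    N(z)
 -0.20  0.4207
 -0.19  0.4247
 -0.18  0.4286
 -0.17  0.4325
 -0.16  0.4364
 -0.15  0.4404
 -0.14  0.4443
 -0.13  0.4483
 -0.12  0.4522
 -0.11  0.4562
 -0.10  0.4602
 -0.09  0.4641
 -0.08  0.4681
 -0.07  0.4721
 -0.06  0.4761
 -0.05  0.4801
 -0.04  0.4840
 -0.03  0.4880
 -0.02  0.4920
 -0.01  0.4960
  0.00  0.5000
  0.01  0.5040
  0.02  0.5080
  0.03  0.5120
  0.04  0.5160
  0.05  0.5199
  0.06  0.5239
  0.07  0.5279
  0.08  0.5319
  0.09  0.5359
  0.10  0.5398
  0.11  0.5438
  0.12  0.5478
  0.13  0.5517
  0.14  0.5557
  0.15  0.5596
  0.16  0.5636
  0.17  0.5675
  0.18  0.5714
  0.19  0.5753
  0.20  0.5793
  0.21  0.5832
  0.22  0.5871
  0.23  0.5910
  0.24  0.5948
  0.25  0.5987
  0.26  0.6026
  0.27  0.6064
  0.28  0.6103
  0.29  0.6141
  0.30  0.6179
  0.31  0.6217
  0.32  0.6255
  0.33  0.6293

σ√T = 0.39·√1.5 = 0.4777
d₁ = [ln(88/98) + (0.052 + 0.39²/2)·1.5] / 0.4777 = [-0.1076 + 0.1921] / 0.4777 = 0.1768 → 0.18
d₂ = d₁ − σ√T = 0.1768 − 0.4777 = -0.3009 → -0.30
e^(−rT) = e^(−0.052·1.5) = 0.9250
N(−d₂) = N(0.30) = 0.6179;  N(−d₁) = N(-0.18) = 0.4286
P = 98·0.9250·0.6179 − 88·0.4286 = 56.0126 − 37.7168 = 18.2958

$18.30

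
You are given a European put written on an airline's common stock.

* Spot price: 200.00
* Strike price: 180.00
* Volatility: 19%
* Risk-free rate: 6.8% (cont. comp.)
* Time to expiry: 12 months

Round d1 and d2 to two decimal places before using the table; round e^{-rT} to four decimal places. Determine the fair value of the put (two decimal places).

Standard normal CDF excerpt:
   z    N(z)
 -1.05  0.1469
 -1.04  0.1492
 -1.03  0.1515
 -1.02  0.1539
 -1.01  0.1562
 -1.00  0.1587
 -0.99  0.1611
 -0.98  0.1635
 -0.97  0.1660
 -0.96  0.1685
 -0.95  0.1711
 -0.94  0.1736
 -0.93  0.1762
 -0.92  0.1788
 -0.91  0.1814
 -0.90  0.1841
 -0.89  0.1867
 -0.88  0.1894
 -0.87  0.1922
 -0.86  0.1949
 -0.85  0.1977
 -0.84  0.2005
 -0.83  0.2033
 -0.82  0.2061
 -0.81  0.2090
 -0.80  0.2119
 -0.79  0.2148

σ√T = 0.19 × 1.0000 = 0.1900
d₁ = [ln(200/180) + (0.068 + 0.19²/2)·1] / 0.1900 = [0.1054 + 0.0861] / 0.1900 = 1.0074 which rounds to 1.01
d₂ = d₁ − σ√T = 1.0074 − 0.1900 = 0.8174 which rounds to 0.82
exp(−rT) = exp(−0.068·1) = 0.9343
N(−d₂) = N(-0.82) = 0.2061;  N(−d₁) = N(-1.01) = 0.1562
P = 180·0.9343·0.2061 − 200·0.1562 = 34.6607 − 31.2400 = 3.4207

3.42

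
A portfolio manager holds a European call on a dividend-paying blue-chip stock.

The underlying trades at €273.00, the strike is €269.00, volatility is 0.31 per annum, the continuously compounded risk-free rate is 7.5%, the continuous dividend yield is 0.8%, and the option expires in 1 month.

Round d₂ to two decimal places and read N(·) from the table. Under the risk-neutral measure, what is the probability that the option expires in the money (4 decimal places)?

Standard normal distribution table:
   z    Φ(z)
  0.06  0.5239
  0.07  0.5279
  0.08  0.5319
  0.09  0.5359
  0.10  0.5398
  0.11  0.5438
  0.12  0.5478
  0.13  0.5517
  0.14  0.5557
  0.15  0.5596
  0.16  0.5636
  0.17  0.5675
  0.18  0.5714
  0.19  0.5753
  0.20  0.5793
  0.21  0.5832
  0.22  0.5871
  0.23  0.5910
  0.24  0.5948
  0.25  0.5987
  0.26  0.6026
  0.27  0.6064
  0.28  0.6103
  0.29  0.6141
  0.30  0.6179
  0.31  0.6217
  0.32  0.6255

σ√T = 0.31·√0.08333 = 0.0895
d₁ = [ln(273/269) + (0.075 − 0.008 + 0.31²/2)·0.08333] / 0.0895 = [0.0148 + 0.0096] / 0.0895 = 0.2721 ⇒ 0.27
d₂ = d₁ − σ√T = 0.2721 − 0.0895 = 0.1826 ⇒ 0.18
Pr(exercise) under Q = N(d₂) = 0.5714

0.5714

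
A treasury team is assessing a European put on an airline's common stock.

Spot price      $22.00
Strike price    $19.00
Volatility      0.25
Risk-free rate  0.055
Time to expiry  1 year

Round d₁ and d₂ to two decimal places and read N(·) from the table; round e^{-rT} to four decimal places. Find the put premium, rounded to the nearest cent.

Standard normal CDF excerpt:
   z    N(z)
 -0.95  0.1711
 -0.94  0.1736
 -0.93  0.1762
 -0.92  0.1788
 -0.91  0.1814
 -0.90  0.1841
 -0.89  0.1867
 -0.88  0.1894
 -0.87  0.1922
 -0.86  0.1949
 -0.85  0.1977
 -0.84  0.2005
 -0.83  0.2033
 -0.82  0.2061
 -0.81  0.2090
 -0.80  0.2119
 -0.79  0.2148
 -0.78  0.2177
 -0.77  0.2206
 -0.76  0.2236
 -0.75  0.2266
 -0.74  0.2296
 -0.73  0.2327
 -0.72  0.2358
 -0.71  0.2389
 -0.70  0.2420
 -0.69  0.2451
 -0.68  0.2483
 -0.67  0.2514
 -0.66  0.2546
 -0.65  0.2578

σ√T = 0.25·√1 = 0.2500
ln(S/K) + (r + σ²/2)T = ln(22/19) + (0.055 + 0.25²/2)·1 = 0.1466 + 0.0862 = 0.2329
d₁ = 0.2329 / 0.2500 = 0.9314 ≈ 0.93
d₂ = d₁ − σ√T = 0.9314 − 0.2500 = 0.6814 ≈ 0.68
exp(−rT) = exp(−0.055·1) = 0.9465
P = 19·0.9465·N(-0.68) − 22·N(-0.93) = 19·0.9465·0.2483 − 22·0.1762 = 4.4653 − 3.8764 = 0.5889

$0.59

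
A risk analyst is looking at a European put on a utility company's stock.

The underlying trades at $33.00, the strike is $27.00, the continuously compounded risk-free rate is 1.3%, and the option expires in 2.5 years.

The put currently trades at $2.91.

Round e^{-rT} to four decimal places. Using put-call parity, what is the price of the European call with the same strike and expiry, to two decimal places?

$9.77

e^(−rT) = e^(−0.013·2.5) = 0.9680
Put-call parity: C − P = S − K·e^(−rT) = 33 − 27·0.9680 = 33 − 26.1360 = 6.8640
C = P + (C − P) = 2.91 + (6.8640) = 9.7740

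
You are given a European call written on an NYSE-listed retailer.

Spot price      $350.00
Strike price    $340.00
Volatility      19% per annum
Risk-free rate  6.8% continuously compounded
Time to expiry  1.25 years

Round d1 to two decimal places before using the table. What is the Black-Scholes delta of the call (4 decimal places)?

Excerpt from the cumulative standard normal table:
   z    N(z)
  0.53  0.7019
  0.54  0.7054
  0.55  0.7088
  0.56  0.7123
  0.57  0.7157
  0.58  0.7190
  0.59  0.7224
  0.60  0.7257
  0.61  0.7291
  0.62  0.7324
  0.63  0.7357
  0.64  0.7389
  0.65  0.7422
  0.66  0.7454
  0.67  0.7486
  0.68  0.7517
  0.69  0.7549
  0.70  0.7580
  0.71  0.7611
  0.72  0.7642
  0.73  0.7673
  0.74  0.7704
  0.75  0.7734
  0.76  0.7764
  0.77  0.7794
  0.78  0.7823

0.7389

σ√T = 0.19·√1.25 = 0.2124
d₁ = [ln(350/340) + (0.068 + ½·0.19²)·1.25] / (σ√T) = (0.0290 + 0.1076) / 0.2124 = 0.6428 which rounds to 0.64
N(d₁) = N(0.64) = 0.7389
Δ_call = N(d₁) = 0.7389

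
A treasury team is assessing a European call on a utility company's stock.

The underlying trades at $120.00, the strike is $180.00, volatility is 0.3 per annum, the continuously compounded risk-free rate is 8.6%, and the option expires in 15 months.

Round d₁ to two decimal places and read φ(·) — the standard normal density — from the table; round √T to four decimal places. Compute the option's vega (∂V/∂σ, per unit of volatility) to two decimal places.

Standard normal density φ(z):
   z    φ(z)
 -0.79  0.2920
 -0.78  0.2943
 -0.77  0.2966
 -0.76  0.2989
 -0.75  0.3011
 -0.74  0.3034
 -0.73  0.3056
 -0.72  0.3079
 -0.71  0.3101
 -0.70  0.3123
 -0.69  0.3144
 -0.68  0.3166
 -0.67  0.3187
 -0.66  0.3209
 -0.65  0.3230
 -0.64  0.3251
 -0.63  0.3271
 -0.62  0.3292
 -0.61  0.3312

41.31

σ√T = 0.3·√1.25 = 0.3354
d₁ = [ln(120/180) + (0.086 + ½·0.3²)·1.25] / (σ√T) = (-0.4055 + 0.1638) / 0.3354 = -0.7207 ⇒ -0.72
√T = √1.25 = 1.1180
φ(d₁) = φ(-0.72) = 0.3079
vega = S·φ(d₁)·√T = 120·0.3079·1.1180 = 41.3079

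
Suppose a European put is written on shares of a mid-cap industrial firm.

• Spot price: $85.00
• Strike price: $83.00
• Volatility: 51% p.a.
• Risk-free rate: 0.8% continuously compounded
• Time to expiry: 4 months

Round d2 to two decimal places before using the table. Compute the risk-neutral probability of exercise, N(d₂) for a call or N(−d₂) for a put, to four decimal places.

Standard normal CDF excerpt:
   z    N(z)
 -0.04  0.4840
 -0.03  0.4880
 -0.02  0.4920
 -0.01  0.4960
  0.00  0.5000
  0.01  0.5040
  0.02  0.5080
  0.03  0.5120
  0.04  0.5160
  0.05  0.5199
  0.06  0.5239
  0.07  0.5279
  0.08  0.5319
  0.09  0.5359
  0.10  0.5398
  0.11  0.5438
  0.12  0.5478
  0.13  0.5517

0.5239

σ√T = 0.51 × 0.5774 = 0.2944
d₁ = [ln(85/83) + (0.008 + 0.51²/2)·0.3333] / 0.2944 = [0.0238 + 0.0460] / 0.2944 = 0.2371 which rounds to 0.24
d₂ = d₁ − σ√T = 0.2371 − 0.2944 = -0.0573 which rounds to -0.06
Pr(exercise) under Q = N(−d₂) = N(0.06) = 0.5239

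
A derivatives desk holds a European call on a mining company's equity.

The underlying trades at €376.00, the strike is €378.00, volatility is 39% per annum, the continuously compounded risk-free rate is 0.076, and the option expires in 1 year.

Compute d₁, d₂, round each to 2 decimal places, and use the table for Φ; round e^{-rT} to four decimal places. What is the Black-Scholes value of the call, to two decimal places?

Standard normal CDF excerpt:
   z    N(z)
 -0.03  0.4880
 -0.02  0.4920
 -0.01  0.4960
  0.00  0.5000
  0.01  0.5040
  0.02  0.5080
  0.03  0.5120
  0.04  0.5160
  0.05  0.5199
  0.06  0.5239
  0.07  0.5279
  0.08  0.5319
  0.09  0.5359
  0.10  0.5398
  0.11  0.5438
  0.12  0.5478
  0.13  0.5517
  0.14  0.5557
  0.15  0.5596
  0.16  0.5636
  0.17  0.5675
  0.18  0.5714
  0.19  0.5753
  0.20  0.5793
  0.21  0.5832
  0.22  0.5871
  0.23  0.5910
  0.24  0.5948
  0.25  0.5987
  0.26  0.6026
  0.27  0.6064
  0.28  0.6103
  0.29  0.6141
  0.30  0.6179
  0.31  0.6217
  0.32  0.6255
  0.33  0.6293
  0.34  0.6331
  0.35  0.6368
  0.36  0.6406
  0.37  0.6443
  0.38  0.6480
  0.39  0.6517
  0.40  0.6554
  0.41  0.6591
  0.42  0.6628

€69.88

σ√T = 0.39·√1 = 0.3900
ln(S/K) + (r + σ²/2)T = ln(376/378) + (0.076 + 0.39²/2)·1 = -0.0053 + 0.1521 = 0.1467
d₁ = 0.1467 / 0.3900 = 0.3763 which rounds to 0.38
d₂ = d₁ − σ√T = 0.3763 − 0.3900 = -0.0137 which rounds to -0.01
e^(−rT) = e^(−0.076·1) = 0.9268
N(d₁) = N(0.38) = 0.6480;  N(d₂) = N(-0.01) = 0.4960
C = 376·0.6480 − 378·0.9268·0.4960 = 243.6480 − 173.7639 = 69.8841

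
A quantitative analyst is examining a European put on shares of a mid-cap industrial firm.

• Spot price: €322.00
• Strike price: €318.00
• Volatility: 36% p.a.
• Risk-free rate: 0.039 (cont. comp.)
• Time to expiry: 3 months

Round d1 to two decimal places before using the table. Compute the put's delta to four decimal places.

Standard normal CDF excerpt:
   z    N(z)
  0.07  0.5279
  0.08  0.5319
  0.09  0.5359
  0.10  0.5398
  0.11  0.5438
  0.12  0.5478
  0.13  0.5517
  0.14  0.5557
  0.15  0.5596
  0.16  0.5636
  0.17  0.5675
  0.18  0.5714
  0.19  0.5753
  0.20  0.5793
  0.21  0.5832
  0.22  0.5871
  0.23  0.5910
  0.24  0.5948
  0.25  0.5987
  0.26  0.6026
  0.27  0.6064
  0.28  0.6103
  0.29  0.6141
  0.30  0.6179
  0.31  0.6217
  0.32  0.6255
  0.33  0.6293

-0.4168

T = 0.25;  σ√T = 0.1800
d₁ = [ln(322/318) + (0.039 + 0.36²/2)·0.25] / 0.1800 = [0.0125 + 0.0260] / 0.1800 = 0.2136 ≈ 0.21
N(d₁) = N(0.21) = 0.5832
Δ_put = N(d₁) − 1 = 0.5832 − 1 = -0.4168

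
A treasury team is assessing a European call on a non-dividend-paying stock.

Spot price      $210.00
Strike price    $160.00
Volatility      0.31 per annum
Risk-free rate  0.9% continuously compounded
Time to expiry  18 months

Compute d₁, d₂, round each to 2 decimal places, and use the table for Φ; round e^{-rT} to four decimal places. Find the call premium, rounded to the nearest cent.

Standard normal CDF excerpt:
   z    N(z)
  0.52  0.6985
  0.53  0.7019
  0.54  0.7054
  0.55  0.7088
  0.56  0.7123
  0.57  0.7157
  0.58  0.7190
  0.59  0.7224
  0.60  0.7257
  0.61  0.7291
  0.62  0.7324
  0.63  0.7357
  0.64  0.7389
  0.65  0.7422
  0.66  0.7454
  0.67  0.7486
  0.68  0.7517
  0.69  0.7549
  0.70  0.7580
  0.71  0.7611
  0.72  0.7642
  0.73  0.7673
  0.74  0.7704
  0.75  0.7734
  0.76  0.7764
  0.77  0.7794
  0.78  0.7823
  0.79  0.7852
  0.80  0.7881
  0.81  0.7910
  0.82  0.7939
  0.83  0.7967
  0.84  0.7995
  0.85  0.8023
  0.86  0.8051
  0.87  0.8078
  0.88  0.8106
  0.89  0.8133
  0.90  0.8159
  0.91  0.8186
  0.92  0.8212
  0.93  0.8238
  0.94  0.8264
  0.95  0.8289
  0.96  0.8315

$61.10

σ√T = 0.31 × 1.2247 = 0.3797
d₁ = [ln(210/160) + (0.009 + 0.31²/2)·1.5] / 0.3797 = [0.2719 + 0.0856] / 0.3797 = 0.9416 → 0.94
d₂ = d₁ − σ√T = 0.9416 − 0.3797 = 0.5620 → 0.56
e^(−rT) = e^(−0.009·1.5) = 0.9866
C = 210·N(0.94) − 160·0.9866·N(0.56) = 210·0.8264 − 160·0.9866·0.7123 = 173.5440 − 112.4408 = 61.1032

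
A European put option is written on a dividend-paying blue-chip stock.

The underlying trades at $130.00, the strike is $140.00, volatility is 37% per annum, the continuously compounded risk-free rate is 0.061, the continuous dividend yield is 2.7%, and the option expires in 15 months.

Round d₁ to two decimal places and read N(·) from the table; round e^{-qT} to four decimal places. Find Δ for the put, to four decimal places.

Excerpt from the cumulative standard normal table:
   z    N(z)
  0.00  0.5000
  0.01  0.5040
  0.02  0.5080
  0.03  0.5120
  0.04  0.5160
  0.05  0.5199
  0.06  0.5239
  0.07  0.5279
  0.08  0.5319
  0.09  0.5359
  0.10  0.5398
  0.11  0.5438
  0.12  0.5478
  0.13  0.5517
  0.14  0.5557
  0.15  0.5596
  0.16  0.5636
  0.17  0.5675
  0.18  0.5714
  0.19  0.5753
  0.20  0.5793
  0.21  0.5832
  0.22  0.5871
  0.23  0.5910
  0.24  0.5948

σ√T = 0.37 × 1.1180 = 0.4137
d₁ = [ln(130/140) + (0.061 − 0.027 + 0.37²/2)·1.25] / 0.4137 = [-0.0741 + 0.1281] / 0.4137 = 0.1304 ⇒ 0.13
N(d₁) = N(0.13) = 0.5517
Δ_put = exp(−qT)·(N(d₁) − 1) = 0.9668·(0.5517 − 1) = -0.4334

-0.4334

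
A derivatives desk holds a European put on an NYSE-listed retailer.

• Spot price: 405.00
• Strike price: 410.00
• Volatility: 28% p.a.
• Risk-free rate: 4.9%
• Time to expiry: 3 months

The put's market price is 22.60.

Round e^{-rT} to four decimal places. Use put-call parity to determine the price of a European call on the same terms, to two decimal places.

e^(−rT) = e^(−0.049·0.25) = 0.9878
Put-call parity: C − P = S − K·e^(−rT) = 405 − 410·0.9878 = 405 − 404.9980 = 0.0020
C = P + (C − P) = 22.60 + (0.0020) = 22.6020

22.60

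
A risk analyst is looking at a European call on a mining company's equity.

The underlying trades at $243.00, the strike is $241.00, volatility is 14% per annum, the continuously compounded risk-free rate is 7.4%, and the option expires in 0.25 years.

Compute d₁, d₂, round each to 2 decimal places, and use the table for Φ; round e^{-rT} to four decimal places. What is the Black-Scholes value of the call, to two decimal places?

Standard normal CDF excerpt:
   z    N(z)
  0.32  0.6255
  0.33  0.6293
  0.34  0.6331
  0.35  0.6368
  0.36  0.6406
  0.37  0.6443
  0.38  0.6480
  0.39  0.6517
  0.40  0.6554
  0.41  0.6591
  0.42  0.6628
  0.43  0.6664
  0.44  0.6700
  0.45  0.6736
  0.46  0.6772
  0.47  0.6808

$10.40

σ√T = 0.14 × 0.5000 = 0.0700
ln(S/K) + (r + σ²/2)T = ln(243/241) + (0.074 + 0.14²/2)·0.25 = 0.0083 + 0.0209 = 0.0292
d₁ = 0.0292 / 0.0700 = 0.4174 ⇒ 0.42
d₂ = d₁ − σ√T = 0.4174 − 0.0700 = 0.3474 ⇒ 0.35
e^(−rT) = e^(−0.074·0.25) = 0.9817
C = 243·N(0.42) − 241·0.9817·N(0.35) = 243·0.6628 − 241·0.9817·0.6368 = 161.0604 − 150.6603 = 10.4001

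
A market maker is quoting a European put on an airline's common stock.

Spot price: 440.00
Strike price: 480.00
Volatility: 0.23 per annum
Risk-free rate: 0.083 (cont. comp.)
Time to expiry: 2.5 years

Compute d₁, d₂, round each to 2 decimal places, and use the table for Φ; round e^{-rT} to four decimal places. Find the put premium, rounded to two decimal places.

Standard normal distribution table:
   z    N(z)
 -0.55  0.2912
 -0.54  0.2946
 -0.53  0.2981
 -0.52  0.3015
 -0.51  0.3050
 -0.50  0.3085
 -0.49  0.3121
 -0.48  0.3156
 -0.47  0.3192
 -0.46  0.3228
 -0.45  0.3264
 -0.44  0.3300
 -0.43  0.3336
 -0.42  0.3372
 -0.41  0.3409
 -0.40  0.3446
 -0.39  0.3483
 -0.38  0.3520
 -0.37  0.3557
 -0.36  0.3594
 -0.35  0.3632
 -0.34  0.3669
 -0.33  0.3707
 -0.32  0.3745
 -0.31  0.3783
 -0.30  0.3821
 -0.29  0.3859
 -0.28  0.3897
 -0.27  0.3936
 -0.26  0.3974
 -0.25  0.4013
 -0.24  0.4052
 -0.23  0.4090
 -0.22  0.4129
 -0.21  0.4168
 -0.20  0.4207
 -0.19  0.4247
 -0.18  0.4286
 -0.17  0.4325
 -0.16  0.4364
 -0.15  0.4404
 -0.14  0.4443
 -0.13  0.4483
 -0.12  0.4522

T = 2.5;  σ√T = 0.3637
d₁ = [ln(440/480) + (0.083 + 0.23²/2)·2.5] / 0.3637 = [-0.0870 + 0.2736] / 0.3637 = 0.5132 ≈ 0.51
d₂ = d₁ − σ√T = 0.5132 − 0.3637 = 0.1495 ≈ 0.15
e^(−rT) = e^(−0.083·2.5) = 0.8126
N(−d₂) = N(-0.15) = 0.4404;  N(−d₁) = N(-0.51) = 0.3050
P = 480·0.8126·0.4404 − 440·0.3050 = 171.7771 − 134.2000 = 37.5771

37.58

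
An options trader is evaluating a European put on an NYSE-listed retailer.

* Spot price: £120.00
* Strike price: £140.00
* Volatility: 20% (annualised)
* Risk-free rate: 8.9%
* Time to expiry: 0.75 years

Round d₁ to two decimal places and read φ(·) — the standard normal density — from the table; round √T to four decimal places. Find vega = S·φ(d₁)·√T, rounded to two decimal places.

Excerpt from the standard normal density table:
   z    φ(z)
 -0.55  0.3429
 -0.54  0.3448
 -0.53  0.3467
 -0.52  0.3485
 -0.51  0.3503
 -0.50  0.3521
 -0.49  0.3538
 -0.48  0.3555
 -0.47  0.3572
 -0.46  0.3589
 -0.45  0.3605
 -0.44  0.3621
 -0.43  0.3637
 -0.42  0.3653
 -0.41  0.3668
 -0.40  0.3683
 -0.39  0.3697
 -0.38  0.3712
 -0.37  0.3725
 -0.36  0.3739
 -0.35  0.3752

σ√T = 0.2 × 0.8660 = 0.1732
d₁ = [ln(120/140) + (0.089 + 0.2²/2)·0.75] / 0.1732 = [-0.1542 + 0.0818] / 0.1732 = -0.4180 ⇒ -0.42
√T = √0.75 = 0.8660
φ(d₁) = φ(-0.42) = 0.3653
vega = S·φ(d₁)·√T = 120·0.3653·0.8660 = 37.9620

37.96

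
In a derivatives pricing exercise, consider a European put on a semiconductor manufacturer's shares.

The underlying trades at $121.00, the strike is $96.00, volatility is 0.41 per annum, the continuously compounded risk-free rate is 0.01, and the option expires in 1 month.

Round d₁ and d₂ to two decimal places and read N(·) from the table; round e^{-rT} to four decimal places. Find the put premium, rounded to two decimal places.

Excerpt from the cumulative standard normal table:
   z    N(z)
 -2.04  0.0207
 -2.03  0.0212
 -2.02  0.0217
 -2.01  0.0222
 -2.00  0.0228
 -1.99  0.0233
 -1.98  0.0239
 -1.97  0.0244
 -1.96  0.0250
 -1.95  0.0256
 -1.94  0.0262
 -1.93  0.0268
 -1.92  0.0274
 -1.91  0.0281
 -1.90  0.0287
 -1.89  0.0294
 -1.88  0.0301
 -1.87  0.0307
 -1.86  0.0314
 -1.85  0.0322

T = 0.08333;  σ√T = 0.1184
d₁ = [ln(121/96) + (0.01 + 0.41²/2)·0.08333] / 0.1184 = [0.2314 + 0.0078] / 0.1184 = 2.0217 ⇒ 2.02
d₂ = d₁ − σ√T = 2.0217 − 0.1184 = 1.9033 ⇒ 1.90
exp(−rT) = exp(−0.01·0.08333) = 0.9992
N(−d₂) = N(-1.90) = 0.0287;  N(−d₁) = N(-2.02) = 0.0217
P = 96·0.9992·0.0287 − 121·0.0217 = 2.7530 − 2.6257 = 0.1273

$0.13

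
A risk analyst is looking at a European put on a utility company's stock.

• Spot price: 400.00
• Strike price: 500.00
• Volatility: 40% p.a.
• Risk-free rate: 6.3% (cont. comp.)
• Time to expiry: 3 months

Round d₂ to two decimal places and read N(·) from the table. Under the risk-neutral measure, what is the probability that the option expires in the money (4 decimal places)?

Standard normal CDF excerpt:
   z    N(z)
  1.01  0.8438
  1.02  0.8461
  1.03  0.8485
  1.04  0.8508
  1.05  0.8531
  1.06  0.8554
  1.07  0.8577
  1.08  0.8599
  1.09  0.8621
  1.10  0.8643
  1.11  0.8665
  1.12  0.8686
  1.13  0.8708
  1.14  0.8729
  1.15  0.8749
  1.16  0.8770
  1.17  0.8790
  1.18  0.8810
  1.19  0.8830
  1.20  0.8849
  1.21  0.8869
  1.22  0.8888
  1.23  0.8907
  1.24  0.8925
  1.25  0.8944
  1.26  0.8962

0.8729

σ√T = 0.4·√0.25 = 0.2000
ln(S/K) + (r + σ²/2)T = ln(400/500) + (0.063 + 0.4²/2)·0.25 = -0.2231 + 0.0358 = -0.1874
d₁ = -0.1874 / 0.2000 = -0.9370 which rounds to -0.94
d₂ = d₁ − σ√T = -0.9370 − 0.2000 = -1.1370 which rounds to -1.14
Pr(exercise) under Q = N(−d₂) = N(1.14) = 0.8729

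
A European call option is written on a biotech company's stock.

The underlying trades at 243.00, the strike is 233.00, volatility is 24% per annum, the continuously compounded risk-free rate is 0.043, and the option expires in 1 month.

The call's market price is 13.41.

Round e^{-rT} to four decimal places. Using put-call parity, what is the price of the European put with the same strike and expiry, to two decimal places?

e^(−rT) = e^(−0.043·0.08333) = 0.9964
Put-call parity: C − P = S − K·e^(−rT) = 243 − 233·0.9964 = 243 − 232.1612 = 10.8388
P = C − (C − P) = 13.41 − (10.8388) = 2.5712

2.57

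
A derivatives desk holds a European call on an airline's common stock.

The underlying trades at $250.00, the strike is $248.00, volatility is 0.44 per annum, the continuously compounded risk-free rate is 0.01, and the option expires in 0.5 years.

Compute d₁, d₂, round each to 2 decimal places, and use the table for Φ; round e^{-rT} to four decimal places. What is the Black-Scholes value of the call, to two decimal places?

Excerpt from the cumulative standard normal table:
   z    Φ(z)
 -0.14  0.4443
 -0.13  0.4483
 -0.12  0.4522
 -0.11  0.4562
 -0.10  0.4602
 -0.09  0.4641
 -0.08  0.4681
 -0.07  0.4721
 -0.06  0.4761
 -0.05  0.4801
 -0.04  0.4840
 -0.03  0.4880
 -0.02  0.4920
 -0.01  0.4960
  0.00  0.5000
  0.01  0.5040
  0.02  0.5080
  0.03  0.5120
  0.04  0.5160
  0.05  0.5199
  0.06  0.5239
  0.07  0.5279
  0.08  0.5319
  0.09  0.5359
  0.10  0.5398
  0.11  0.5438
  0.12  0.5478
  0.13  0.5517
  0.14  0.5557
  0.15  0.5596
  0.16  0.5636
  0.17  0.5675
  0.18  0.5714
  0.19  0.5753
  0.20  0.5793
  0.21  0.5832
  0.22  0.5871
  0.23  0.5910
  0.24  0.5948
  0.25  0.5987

σ√T = 0.44·√0.5 = 0.3111
d₁ = [ln(250/248) + (0.01 + ½·0.44²)·0.5] / (σ√T) = (0.0080 + 0.0534) / 0.3111 = 0.1975 ≈ 0.20
d₂ = 0.1975 − 0.3111 = -0.1137 ≈ -0.11
e^(−rT) = e^(−0.01·0.5) = 0.9950
C = 250·N(0.20) − 248·0.9950·N(-0.11) = 250·0.5793 − 248·0.9950·0.4562 = 144.8250 − 112.5719 = 32.2531

$32.25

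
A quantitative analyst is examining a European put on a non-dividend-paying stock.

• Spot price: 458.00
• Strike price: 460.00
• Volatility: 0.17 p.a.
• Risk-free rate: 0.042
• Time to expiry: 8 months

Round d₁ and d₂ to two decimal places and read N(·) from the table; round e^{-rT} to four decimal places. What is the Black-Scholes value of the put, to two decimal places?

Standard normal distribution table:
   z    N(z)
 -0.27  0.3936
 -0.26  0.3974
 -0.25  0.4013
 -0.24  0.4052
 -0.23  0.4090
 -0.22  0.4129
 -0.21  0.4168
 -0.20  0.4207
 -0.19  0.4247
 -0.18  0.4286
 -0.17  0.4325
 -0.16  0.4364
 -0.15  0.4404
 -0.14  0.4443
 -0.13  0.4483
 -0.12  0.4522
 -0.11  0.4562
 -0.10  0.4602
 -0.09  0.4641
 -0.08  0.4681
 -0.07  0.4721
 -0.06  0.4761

σ√T = 0.17 × 0.8165 = 0.1388
d₁ = [ln(458/460) + (0.042 + 0.17²/2)·0.6667] / 0.1388 = [-0.0044 + 0.0376] / 0.1388 = 0.2397 which rounds to 0.24
d₂ = d₁ − σ√T = 0.2397 − 0.1388 = 0.1009 which rounds to 0.10
exp(−rT) = exp(−0.042·0.6667) = 0.9724
P = 460·0.9724·N(-0.10) − 458·N(-0.24) = 460·0.9724·0.4602 − 458·0.4052 = 205.8493 − 185.5816 = 20.2677

20.27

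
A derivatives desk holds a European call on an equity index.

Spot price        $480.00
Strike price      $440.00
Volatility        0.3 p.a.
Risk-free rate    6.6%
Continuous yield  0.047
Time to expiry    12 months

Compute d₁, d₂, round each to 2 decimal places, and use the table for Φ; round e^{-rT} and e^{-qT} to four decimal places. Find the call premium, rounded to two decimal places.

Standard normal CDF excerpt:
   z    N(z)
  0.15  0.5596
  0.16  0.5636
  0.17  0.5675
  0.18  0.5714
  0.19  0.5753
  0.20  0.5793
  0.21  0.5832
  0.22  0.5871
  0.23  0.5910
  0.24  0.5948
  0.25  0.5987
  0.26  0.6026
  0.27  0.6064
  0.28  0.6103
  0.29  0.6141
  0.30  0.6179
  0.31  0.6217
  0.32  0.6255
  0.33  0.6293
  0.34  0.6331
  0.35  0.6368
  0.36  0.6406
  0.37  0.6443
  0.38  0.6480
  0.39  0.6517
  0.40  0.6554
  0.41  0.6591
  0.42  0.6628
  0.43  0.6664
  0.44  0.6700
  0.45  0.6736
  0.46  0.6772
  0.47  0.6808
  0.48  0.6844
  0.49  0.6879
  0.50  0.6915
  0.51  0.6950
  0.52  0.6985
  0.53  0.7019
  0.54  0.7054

T = 1;  σ√T = 0.3000
d₁ = [ln(480/440) + (0.066 − 0.047 + 0.3²/2)·1] / 0.3000 = [0.0870 + 0.0640] / 0.3000 = 0.5034 ≈ 0.50
d₂ = d₁ − σ√T = 0.5034 − 0.3000 = 0.2034 ≈ 0.20
exp(−qT) = exp(−0.047·1) = 0.9541;  exp(−rT) = exp(−0.066·1) = 0.9361
C = 480·0.9541·N(0.50) − 440·0.9361·N(0.20) = 480·0.9541·0.6915 − 440·0.9361·0.5793 = 316.6849 − 238.6044 = 78.0805

$78.08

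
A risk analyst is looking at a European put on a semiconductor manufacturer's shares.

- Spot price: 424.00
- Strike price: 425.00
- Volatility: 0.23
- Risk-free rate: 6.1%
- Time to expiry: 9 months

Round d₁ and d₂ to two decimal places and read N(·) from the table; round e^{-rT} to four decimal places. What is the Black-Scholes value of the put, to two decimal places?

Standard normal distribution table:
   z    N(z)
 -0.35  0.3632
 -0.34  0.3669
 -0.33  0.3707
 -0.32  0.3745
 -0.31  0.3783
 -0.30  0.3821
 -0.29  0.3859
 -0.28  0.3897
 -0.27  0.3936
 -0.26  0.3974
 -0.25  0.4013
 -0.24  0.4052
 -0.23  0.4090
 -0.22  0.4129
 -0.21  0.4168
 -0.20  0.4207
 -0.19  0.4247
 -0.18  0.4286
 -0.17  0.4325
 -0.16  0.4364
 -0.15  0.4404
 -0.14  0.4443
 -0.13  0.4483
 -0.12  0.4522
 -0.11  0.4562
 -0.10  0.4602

24.81

T = 0.75;  σ√T = 0.1992
d₁ = [ln(424/425) + (0.061 + 0.23²/2)·0.75] / 0.1992 = [-0.0024 + 0.0656] / 0.1992 = 0.3175 ⇒ 0.32
d₂ = d₁ − σ√T = 0.3175 − 0.1992 = 0.1183 ⇒ 0.12
exp(−rT) = exp(−0.061·0.75) = 0.9553
N(−d₂) = N(-0.12) = 0.4522;  N(−d₁) = N(-0.32) = 0.3745
P = 425·0.9553·0.4522 − 424·0.3745 = 183.5943 − 158.7880 = 24.8063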